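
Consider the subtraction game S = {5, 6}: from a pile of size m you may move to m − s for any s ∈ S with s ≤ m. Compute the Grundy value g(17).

Build the Grundy sequence with g(k) = mex{g(k−s) : s ∈ {5, 6}, s ≤ k}:
k:     0  1  2  3  4  5  6  7  8  9 10 11 12 13 14 15 16 17
g(k):  0  0  0  0  0  1  1  1  1  1  2  0  0  0  0  0  1  1
So g(17) = 1.

1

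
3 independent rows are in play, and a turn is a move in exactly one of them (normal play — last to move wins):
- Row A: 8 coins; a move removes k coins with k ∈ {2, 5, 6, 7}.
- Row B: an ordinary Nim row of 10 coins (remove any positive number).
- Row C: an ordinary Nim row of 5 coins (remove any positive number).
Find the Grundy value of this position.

For row A, compute g(0), g(1), … with moves {2, 5, 6, 7}:
k:     0  1  2  3  4  5  6  7  8
g(k):  0  0  1  1  0  2  1  3  2
So g(8) = 2.
Row B is a plain Nim row of size 10, so its Grundy value is 10.
Row C is a plain Nim row of size 5, so its Grundy value is 5.
By the Sprague-Grundy theorem, the Grundy value of a sum of independent games is the XOR of the component values.
Combined value = 2 XOR 10 XOR 5 = 13.

13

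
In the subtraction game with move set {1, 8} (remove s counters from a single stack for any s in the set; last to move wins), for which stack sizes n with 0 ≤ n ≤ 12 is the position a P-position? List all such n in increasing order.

0, 2, 4, 6, 9, 11

Build the Grundy sequence with g(k) = mex{g(k−s) : s ∈ {1, 8}, s ≤ k}:
k:     0  1  2  3  4  5  6  7  8  9 10 11 12
g(k):  0  1  0  1  0  1  0  1  2  0  1  0  1
The P-positions (g = 0) in 0..12 are 0, 2, 4, 6, 9, 11.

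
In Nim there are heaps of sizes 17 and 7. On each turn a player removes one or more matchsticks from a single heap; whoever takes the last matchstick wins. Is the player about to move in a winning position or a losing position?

Bitwise XOR of the heap sizes:
  10001  (17)
  00111  (7)
  -----
  10110  (22)
The nim-sum is 22 ≠ 0, so this is an N-position: the player to move can win.

Winning position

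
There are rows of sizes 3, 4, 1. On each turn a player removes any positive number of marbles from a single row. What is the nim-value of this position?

Nim-sum: 3 ^ 4 ^ 1 = 6.

6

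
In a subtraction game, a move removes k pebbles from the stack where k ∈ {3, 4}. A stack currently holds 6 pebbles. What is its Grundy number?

2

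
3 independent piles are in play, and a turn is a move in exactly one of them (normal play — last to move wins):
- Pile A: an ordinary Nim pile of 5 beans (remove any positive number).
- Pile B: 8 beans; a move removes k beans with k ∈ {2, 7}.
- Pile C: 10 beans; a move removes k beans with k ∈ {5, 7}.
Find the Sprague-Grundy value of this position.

5

Pile A is a plain Nim pile of size 5, so its Grundy value is 5.
Grundy values for pile B (subtraction set {2, 7}):
k:     0  1  2  3  4  5  6  7  8
g(k):  0  0  1  1  0  0  1  1  2
So g(8) = 2.
Build the Grundy sequence for pile C with g(k) = mex{g(k−s) : s ∈ {5, 7}, s ≤ k}:
g(0) = mex{} = 0
g(1) = mex{} = 0
g(2) = mex{} = 0
g(3) = mex{} = 0
g(4) = mex{} = 0
g(5) = mex{0} = 1
g(6) = mex{0} = 1
g(7) = mex{0} = 1
g(8) = mex{0} = 1
g(9) = mex{0} = 1
g(10) = mex{0,1} = 2
So g(10) = 2.
By the Sprague-Grundy theorem, the Grundy value of a sum of independent games is the XOR of the component values.
Combined value = 5 XOR 2 XOR 2 = 5.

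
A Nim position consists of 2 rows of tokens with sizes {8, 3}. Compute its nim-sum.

Nim-sum: 8 ⊕ 3 = 11.

11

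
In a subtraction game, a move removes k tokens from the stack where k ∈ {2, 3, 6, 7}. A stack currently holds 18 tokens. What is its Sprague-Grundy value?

0

Grundy values for subtraction set {2, 3, 6, 7}:
k:     0  1  2  3  4  5  6  7  8  9 10 11 12 13 14 15 16 17 18
g(k):  0  0  1  1  2  0  3  1  2  0  0  1  1  2  0  3  1  2  0
So g(18) = 0.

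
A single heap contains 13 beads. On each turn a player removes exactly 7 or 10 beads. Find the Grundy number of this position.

1

Compute g(0), g(1), … for moves {7, 10}:
g(0) = mex{} = 0
g(1) = mex{} = 0
g(2) = mex{} = 0
g(3) = mex{} = 0
g(4) = mex{} = 0
g(5) = mex{} = 0
g(6) = mex{} = 0
g(7) = mex{0} = 1
g(8) = mex{0} = 1
g(9) = mex{0} = 1
g(10) = mex{0} = 1
g(11) = mex{0} = 1
g(12) = mex{0} = 1
g(13) = mex{0} = 1
So g(13) = 1.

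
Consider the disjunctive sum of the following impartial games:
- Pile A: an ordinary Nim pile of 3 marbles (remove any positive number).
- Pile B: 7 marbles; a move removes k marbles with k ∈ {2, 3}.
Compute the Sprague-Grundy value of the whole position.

Pile A is a plain Nim pile of size 3, so its Grundy value is 3.
Build the Grundy sequence for pile B with g(k) = mex{g(k−s) : s ∈ {2, 3}, s ≤ k}:
g(0) = mex{} = 0
g(1) = mex{} = 0
g(2) = mex{0} = 1
g(3) = mex{0} = 1
g(4) = mex{0,1} = 2
g(5) = mex{1} = 0
g(6) = mex{1,2} = 0
g(7) = mex{0,2} = 1
So g(7) = 1.
By the Sprague-Grundy theorem, the Grundy value of a sum of independent games is the XOR of the component values.
Combined value = 3 XOR 1 = 2.

2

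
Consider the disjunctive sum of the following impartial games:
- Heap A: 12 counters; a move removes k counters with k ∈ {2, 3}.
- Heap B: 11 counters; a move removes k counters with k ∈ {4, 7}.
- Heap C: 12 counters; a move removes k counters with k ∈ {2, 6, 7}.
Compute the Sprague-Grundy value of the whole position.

3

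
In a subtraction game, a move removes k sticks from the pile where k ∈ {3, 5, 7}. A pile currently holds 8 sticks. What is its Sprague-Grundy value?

2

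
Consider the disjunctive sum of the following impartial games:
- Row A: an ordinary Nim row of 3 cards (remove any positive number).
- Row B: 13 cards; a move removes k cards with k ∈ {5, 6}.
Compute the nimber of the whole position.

Row A is a plain Nim row of size 3, so its Grundy value is 3.
Grundy values for row B (subtraction set {5, 6}):
k:     0  1  2  3  4  5  6  7  8  9 10 11 12 13
g(k):  0  0  0  0  0  1  1  1  1  1  2  0  0  0
So g(13) = 0.
The value of a disjunctive sum is the nim-sum of the parts.
Combined value = 3 XOR 0 = 3.

3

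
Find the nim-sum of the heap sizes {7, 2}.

5

In binary:
  111  (7)
  010  (2)
  ---
  101  (5)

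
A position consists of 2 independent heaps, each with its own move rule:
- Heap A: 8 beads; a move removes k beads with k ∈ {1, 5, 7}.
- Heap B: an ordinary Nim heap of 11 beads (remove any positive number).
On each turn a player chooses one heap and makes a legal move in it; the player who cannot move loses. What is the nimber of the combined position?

11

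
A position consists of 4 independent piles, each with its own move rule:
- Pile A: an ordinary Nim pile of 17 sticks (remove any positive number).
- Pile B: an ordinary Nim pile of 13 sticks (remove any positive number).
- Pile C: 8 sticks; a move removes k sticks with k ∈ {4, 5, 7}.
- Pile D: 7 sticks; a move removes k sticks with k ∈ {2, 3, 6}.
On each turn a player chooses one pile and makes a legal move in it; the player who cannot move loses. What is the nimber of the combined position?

31

Pile A is a plain Nim pile of size 17, so its Grundy value is 17.
Pile B is a plain Nim pile of size 13, so its Grundy value is 13.
Build the Grundy sequence for pile C with g(k) = mex{g(k−s) : s ∈ {4, 5, 7}, s ≤ k}:
g(0) = mex{} = 0
g(1) = mex{} = 0
g(2) = mex{} = 0
g(3) = mex{} = 0
g(4) = mex{0} = 1
g(5) = mex{0} = 1
g(6) = mex{0} = 1
g(7) = mex{0} = 1
g(8) = mex{0,1} = 2
So g(8) = 2.
For pile D, compute g(0), g(1), … with moves {2, 3, 6}:
g(0) = mex{} = 0
g(1) = mex{} = 0
g(2) = mex{0} = 1
g(3) = mex{0} = 1
g(4) = mex{0,1} = 2
g(5) = mex{1} = 0
g(6) = mex{0,1,2} = 3
g(7) = mex{0,2} = 1
So g(7) = 1.
By the Sprague-Grundy theorem, the Grundy value of a sum of independent games is the XOR of the component values.
Combined value = 17 ⊕ 13 ⊕ 2 ⊕ 1 = 31.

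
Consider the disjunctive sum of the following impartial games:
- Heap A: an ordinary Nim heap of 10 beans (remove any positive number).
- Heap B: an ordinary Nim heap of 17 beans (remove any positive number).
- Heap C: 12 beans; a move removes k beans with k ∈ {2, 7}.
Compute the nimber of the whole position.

Heap A is a plain Nim heap of size 10, so its Grundy value is 10.
Heap B is a plain Nim heap of size 17, so its Grundy value is 17.
Build the Grundy sequence for heap C with g(k) = mex{g(k−s) : s ∈ {2, 7}, s ≤ k}:
g(0) = mex{} = 0
g(1) = mex{} = 0
g(2) = mex{0} = 1
g(3) = mex{0} = 1
g(4) = mex{1} = 0
g(5) = mex{1} = 0
g(6) = mex{0} = 1
g(7) = mex{0} = 1
g(8) = mex{0,1} = 2
g(9) = mex{1} = 0
g(10) = mex{1,2} = 0
g(11) = mex{0} = 1
g(12) = mex{0} = 1
So g(12) = 1.
The value of a disjunctive sum is the nim-sum of the parts.
Combined value = 10 ⊕ 17 ⊕ 1 = 26.

26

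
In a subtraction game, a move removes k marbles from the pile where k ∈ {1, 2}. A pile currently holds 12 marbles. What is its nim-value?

0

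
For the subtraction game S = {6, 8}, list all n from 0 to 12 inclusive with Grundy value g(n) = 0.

0, 1, 2, 3, 4, 5

Build the Grundy sequence with g(k) = mex{g(k−s) : s ∈ {6, 8}, s ≤ k}:
k:     0  1  2  3  4  5  6  7  8  9 10 11 12
g(k):  0  0  0  0  0  0  1  1  1  1  1  1  2
The P-positions (g = 0) in 0..12 are 0, 1, 2, 3, 4, 5.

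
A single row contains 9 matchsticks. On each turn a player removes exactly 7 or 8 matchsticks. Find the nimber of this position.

1

Build the Grundy sequence with g(k) = mex{g(k−s) : s ∈ {7, 8}, s ≤ k}:
g(0) = mex{} = 0
g(1) = mex{} = 0
g(2) = mex{} = 0
g(3) = mex{} = 0
g(4) = mex{} = 0
g(5) = mex{} = 0
g(6) = mex{} = 0
g(7) = mex{0} = 1
g(8) = mex{0} = 1
g(9) = mex{0} = 1
So g(9) = 1.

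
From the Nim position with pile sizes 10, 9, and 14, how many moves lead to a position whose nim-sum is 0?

3

Bitwise XOR of the heap sizes:
  1010  (10)
  1001  (9)
  1110  (14)
  ----
  1101  (13)
The overall nim-sum is X = 13. A pile of size p has a winning move iff p XOR X < p (reduce it to p XOR X).
  10: 10 XOR 13 = 7 < 10 — winning move (to 7).
  9: 9 XOR 13 = 4 < 9 — winning move (to 4).
  14: 14 XOR 13 = 3 < 14 — winning move (to 3).
That gives 3 winning moves.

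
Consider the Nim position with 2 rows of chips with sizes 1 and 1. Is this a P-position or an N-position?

P-position

Nim-sum: 1 ⊕ 1 = 0.
The nim-sum is 0, so this is a P-position: the player to move is in a losing position under optimal play.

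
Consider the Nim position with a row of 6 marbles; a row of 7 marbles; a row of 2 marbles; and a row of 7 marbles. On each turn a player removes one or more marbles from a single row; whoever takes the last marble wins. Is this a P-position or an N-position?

N-position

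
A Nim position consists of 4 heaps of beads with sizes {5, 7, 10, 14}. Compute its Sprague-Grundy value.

6

Compute the nim-sum pairwise:
5 XOR 7 = 2
2 XOR 10 = 8
8 XOR 14 = 6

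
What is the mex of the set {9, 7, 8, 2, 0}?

0 is in the set but 1 is not, so the mex is 1.

1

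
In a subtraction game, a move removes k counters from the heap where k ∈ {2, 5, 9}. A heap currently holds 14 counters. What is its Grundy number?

0

Compute g(0), g(1), … for moves {2, 5, 9}:
k:     0  1  2  3  4  5  6  7  8  9 10 11 12 13 14
g(k):  0  0  1  1  0  2  1  0  0  1  1  0  2  1  0
So g(14) = 0.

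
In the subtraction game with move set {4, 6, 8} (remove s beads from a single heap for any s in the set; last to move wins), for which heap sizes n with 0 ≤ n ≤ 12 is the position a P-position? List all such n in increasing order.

0, 1, 2, 3, 12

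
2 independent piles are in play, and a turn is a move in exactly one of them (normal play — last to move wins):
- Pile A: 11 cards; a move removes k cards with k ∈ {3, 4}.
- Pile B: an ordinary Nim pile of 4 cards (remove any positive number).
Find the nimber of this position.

Build the Grundy sequence for pile A with g(k) = mex{g(k−s) : s ∈ {3, 4}, s ≤ k}:
g(0) = mex{} = 0
g(1) = mex{} = 0
g(2) = mex{} = 0
g(3) = mex{0} = 1
g(4) = mex{0} = 1
g(5) = mex{0} = 1
g(6) = mex{0,1} = 2
g(7) = mex{1} = 0
g(8) = mex{1} = 0
g(9) = mex{1,2} = 0
g(10) = mex{0,2} = 1
g(11) = mex{0} = 1
So g(11) = 1.
Pile B is a plain Nim pile of size 4, so its Grundy value is 4.
By the Sprague-Grundy theorem, the Grundy value of a sum of independent games is the XOR of the component values.
Combined value = 1 XOR 4 = 5.

5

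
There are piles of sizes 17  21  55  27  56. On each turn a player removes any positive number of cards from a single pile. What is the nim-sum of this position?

Nim-sum: 17 ^ 21 ^ 55 ^ 27 ^ 56 = 16.

16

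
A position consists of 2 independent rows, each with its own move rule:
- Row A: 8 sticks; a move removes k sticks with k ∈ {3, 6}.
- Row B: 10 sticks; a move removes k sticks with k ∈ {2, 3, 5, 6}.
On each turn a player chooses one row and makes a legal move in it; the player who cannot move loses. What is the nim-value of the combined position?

Grundy values for row A (subtraction set {3, 6}):
g(0) = mex{} = 0
g(1) = mex{} = 0
g(2) = mex{} = 0
g(3) = mex{0} = 1
g(4) = mex{0} = 1
g(5) = mex{0} = 1
g(6) = mex{0,1} = 2
g(7) = mex{0,1} = 2
g(8) = mex{0,1} = 2
So g(8) = 2.
Grundy values for row B (subtraction set {2, 3, 5, 6}):
k:     0  1  2  3  4  5  6  7  8  9 10
g(k):  0  0  1  1  2  2  3  3  0  0  1
So g(10) = 1.
The value of a disjunctive sum is the nim-sum of the parts.
Combined value = 2 XOR 1 = 3.

3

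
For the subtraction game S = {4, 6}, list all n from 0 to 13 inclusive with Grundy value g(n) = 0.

Grundy values for subtraction set {4, 6}:
k:     0  1  2  3  4  5  6  7  8  9 10 11 12 13
g(k):  0  0  0  0  1  1  1  1  2  2  0  0  0  0
The P-positions (g = 0) in 0..13 are 0, 1, 2, 3, 10, 11, 12, 13.

0, 1, 2, 3, 10, 11, 12, 13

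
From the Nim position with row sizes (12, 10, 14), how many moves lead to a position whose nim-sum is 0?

3

Nim-sum: 12 ^ 10 ^ 14 = 8.
The overall nim-sum is X = 8. A row of size p has a winning move iff p XOR X < p (reduce it to p XOR X).
  12: 12 XOR 8 = 4 < 12 — winning move (to 4).
  10: 10 XOR 8 = 2 < 10 — winning move (to 2).
  14: 14 XOR 8 = 6 < 14 — winning move (to 6).
That gives 3 winning moves.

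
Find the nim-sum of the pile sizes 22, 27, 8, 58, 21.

42

Compute the nim-sum pairwise:
22 ^ 27 = 13
13 ^ 8 = 5
5 ^ 58 = 63
63 ^ 21 = 42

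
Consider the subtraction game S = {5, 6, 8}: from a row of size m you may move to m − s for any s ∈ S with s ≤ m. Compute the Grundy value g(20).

1

Grundy values for subtraction set {5, 6, 8}:
k:     0  1  2  3  4  5  6  7  8  9 10 11 12 13 14 15 16 17 18 19 20
g(k):  0  0  0  0  0  1  1  1  1  1  2  2  2  0  0  0  0  0  1  1  1
So g(20) = 1.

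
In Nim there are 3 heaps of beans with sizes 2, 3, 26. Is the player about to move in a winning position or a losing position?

Winning position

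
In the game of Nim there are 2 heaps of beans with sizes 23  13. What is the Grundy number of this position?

26

Compute the nim-sum pairwise:
23 ^ 13 = 26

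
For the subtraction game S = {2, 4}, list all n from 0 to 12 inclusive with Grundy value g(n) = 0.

0, 1, 6, 7, 12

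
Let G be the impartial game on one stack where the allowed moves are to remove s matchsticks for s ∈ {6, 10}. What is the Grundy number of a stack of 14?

2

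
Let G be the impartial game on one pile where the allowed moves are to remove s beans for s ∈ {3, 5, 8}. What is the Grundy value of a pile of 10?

3

Compute g(0), g(1), … for moves {3, 5, 8}:
k:     0  1  2  3  4  5  6  7  8  9 10
g(k):  0  0  0  1  1  1  2  2  2  3  3
So g(10) = 3.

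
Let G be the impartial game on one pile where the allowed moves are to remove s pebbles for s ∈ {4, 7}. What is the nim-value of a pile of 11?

0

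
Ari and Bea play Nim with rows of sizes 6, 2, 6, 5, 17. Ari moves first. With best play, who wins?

Compute the nim-sum pairwise:
6 ^ 2 = 4
4 ^ 6 = 2
2 ^ 5 = 7
7 ^ 17 = 22
The nim-sum is 22 ≠ 0, so this is an N-position: the player to move can win; Ari has a winning move.

Ari wins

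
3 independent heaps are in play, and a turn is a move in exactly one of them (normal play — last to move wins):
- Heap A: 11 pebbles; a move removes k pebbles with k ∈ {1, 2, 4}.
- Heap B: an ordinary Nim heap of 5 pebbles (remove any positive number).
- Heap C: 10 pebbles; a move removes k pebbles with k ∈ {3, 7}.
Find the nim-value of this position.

For heap A, compute g(0), g(1), … with moves {1, 2, 4}:
g(0) = mex{} = 0
g(1) = mex{0} = 1
g(2) = mex{0,1} = 2
g(3) = mex{1,2} = 0
g(4) = mex{0,2} = 1
g(5) = mex{0,1} = 2
g(6) = mex{1,2} = 0
g(7) = mex{0,2} = 1
g(8) = mex{0,1} = 2
g(9) = mex{1,2} = 0
g(10) = mex{0,2} = 1
g(11) = mex{0,1} = 2
So g(11) = 2.
Heap B is a plain Nim heap of size 5, so its Grundy value is 5.
Grundy values for heap C (subtraction set {3, 7}):
g(0) = mex{} = 0
g(1) = mex{} = 0
g(2) = mex{} = 0
g(3) = mex{0} = 1
g(4) = mex{0} = 1
g(5) = mex{0} = 1
g(6) = mex{1} = 0
g(7) = mex{0,1} = 2
g(8) = mex{0,1} = 2
g(9) = mex{0} = 1
g(10) = mex{1,2} = 0
So g(10) = 0.
The value of a disjunctive sum is the nim-sum of the parts.
Combined value = 2 XOR 5 XOR 0 = 7.

7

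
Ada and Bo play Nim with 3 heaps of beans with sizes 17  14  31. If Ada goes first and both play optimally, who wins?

Bo wins

Compute the nim-sum pairwise:
17 ⊕ 14 = 31
31 ⊕ 31 = 0
The nim-sum is 0, so this is a P-position: the player to move is in a losing position under optimal play; Ada is about to move from it and so loses — Bo wins.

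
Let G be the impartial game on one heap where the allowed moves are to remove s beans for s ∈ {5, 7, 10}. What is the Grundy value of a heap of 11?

2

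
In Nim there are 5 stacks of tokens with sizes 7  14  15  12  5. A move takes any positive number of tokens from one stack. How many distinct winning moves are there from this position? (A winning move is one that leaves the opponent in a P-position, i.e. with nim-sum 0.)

Write each in binary and XOR column by column:
  0111  (7)
  1110  (14)
  1111  (15)
  1100  (12)
  0101  (5)
  ----
  1111  (15)
The overall nim-sum is X = 15. A stack of size p has a winning move iff p XOR X < p (reduce it to p XOR X).
  7: 7 XOR 15 = 8 ≥ 7 — no move.
  14: 14 XOR 15 = 1 < 14 — winning move (to 1).
  15: 15 XOR 15 = 0 < 15 — winning move (to 0).
  12: 12 XOR 15 = 3 < 12 — winning move (to 3).
  5: 5 XOR 15 = 10 ≥ 5 — no move.
That gives 3 winning moves.

3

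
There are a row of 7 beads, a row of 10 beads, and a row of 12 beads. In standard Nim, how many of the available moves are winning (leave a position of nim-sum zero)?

1

Write each in binary and XOR column by column:
  0111  (7)
  1010  (10)
  1100  (12)
  ----
  0001  (1)
The overall nim-sum is X = 1. A row of size p has a winning move iff p XOR X < p (reduce it to p XOR X).
  7: 7 XOR 1 = 6 < 7 — winning move (to 6).
  10: 10 XOR 1 = 11 ≥ 10 — no move.
  12: 12 XOR 1 = 13 ≥ 12 — no move.
That gives 1 winning move.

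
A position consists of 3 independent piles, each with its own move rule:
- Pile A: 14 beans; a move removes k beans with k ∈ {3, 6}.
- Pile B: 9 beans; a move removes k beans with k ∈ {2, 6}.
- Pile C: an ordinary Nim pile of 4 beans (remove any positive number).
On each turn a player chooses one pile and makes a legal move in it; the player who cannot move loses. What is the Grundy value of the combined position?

Grundy values for pile A (subtraction set {3, 6}):
k:     0  1  2  3  4  5  6  7  8  9 10 11 12 13 14
g(k):  0  0  0  1  1  1  2  2  2  0  0  0  1  1  1
So g(14) = 1.
For pile B, compute g(0), g(1), … with moves {2, 6}:
g(0) = mex{} = 0
g(1) = mex{} = 0
g(2) = mex{0} = 1
g(3) = mex{0} = 1
g(4) = mex{1} = 0
g(5) = mex{1} = 0
g(6) = mex{0} = 1
g(7) = mex{0} = 1
g(8) = mex{1} = 0
g(9) = mex{1} = 0
So g(9) = 0.
Pile C is a plain Nim pile of size 4, so its Grundy value is 4.
By the Sprague-Grundy theorem, the Grundy value of a sum of independent games is the XOR of the component values.
Combined value = 1 ⊕ 0 ⊕ 4 = 5.

5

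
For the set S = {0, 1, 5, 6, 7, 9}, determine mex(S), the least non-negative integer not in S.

The values 0, 1 are all present; 2 is the first non-negative integer missing from the set.

2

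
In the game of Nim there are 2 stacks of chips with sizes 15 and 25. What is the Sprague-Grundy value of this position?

22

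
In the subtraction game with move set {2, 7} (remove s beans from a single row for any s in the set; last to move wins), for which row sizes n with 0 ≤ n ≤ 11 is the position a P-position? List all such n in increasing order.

0, 1, 4, 5, 9, 10

Compute g(0), g(1), … for moves {2, 7}:
g(0) = mex{} = 0
g(1) = mex{} = 0
g(2) = mex{0} = 1
g(3) = mex{0} = 1
g(4) = mex{1} = 0
g(5) = mex{1} = 0
g(6) = mex{0} = 1
g(7) = mex{0} = 1
g(8) = mex{0,1} = 2
g(9) = mex{1} = 0
g(10) = mex{1,2} = 0
g(11) = mex{0} = 1
The P-positions (g = 0) in 0..11 are 0, 1, 4, 5, 9, 10.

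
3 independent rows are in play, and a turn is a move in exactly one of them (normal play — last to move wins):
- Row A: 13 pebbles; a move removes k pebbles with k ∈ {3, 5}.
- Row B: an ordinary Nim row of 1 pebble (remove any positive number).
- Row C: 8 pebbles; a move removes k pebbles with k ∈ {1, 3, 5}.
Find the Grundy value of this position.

Grundy values for row A (subtraction set {3, 5}):
g(0) = mex{} = 0
g(1) = mex{} = 0
g(2) = mex{} = 0
g(3) = mex{0} = 1
g(4) = mex{0} = 1
g(5) = mex{0} = 1
g(6) = mex{0,1} = 2
g(7) = mex{0,1} = 2
g(8) = mex{1} = 0
g(9) = mex{1,2} = 0
g(10) = mex{1,2} = 0
g(11) = mex{0,2} = 1
g(12) = mex{0,2} = 1
g(13) = mex{0} = 1
So g(13) = 1.
Row B is a plain Nim row of size 1, so its Grundy value is 1.
Grundy values for row C (subtraction set {1, 3, 5}):
g(0) = mex{} = 0
g(1) = mex{0} = 1
g(2) = mex{1} = 0
g(3) = mex{0} = 1
g(4) = mex{1} = 0
g(5) = mex{0} = 1
g(6) = mex{1} = 0
g(7) = mex{0} = 1
g(8) = mex{1} = 0
So g(8) = 0.
The value of a disjunctive sum is the nim-sum of the parts.
Combined value = 1 ⊕ 1 ⊕ 0 = 0.

0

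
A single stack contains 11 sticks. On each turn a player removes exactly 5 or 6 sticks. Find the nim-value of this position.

Build the Grundy sequence with g(k) = mex{g(k−s) : s ∈ {5, 6}, s ≤ k}:
k:     0  1  2  3  4  5  6  7  8  9 10 11
g(k):  0  0  0  0  0  1  1  1  1  1  2  0
So g(11) = 0.

0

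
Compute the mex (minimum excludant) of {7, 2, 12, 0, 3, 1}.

4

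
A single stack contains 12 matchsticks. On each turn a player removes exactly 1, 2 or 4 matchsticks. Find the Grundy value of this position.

0

Compute g(0), g(1), … for moves {1, 2, 4}:
k:     0  1  2  3  4  5  6  7  8  9 10 11 12
g(k):  0  1  2  0  1  2  0  1  2  0  1  2  0
So g(12) = 0.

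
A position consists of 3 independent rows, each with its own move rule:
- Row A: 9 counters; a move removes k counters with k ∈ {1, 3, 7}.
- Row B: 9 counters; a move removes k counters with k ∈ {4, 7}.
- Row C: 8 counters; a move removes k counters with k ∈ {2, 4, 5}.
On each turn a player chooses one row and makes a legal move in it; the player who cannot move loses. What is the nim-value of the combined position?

3

Build the Grundy sequence for row A with g(k) = mex{g(k−s) : s ∈ {1, 3, 7}, s ≤ k}:
k:     0  1  2  3  4  5  6  7  8  9
g(k):  0  1  0  1  0  1  0  1  0  1
So g(9) = 1.
Grundy values for row B (subtraction set {4, 7}):
g(0) = mex{} = 0
g(1) = mex{} = 0
g(2) = mex{} = 0
g(3) = mex{} = 0
g(4) = mex{0} = 1
g(5) = mex{0} = 1
g(6) = mex{0} = 1
g(7) = mex{0} = 1
g(8) = mex{0,1} = 2
g(9) = mex{0,1} = 2
So g(9) = 2.
For row C, compute g(0), g(1), … with moves {2, 4, 5}:
g(0) = mex{} = 0
g(1) = mex{} = 0
g(2) = mex{0} = 1
g(3) = mex{0} = 1
g(4) = mex{0,1} = 2
g(5) = mex{0,1} = 2
g(6) = mex{0,1,2} = 3
g(7) = mex{1,2} = 0
g(8) = mex{1,2,3} = 0
So g(8) = 0.
By the Sprague-Grundy theorem, the Grundy value of a sum of independent games is the XOR of the component values.
Combined value = 1 ⊕ 2 ⊕ 0 = 3.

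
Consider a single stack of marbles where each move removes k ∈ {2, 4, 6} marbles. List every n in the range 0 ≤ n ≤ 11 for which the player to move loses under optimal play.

0, 1, 8, 9

Compute g(0), g(1), … for moves {2, 4, 6}:
k:     0  1  2  3  4  5  6  7  8  9 10 11
g(k):  0  0  1  1  2  2  3  3  0  0  1  1
The P-positions (g = 0) in 0..11 are 0, 1, 8, 9.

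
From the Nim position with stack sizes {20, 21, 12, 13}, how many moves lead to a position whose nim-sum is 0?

Compute the nim-sum pairwise:
20 ⊕ 21 = 1
1 ⊕ 12 = 13
13 ⊕ 13 = 0
The nim-sum is already 0, so every move leaves a nonzero nim-sum — there are no winning moves.

0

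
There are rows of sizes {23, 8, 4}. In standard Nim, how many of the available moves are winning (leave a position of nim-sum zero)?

1

Nim-sum: 23 ^ 8 ^ 4 = 27.
The overall nim-sum is X = 27. A row of size p has a winning move iff p XOR X < p (reduce it to p XOR X).
  23: 23 XOR 27 = 12 < 23 — winning move (to 12).
  8: 8 XOR 27 = 19 ≥ 8 — no move.
  4: 4 XOR 27 = 31 ≥ 4 — no move.
That gives 1 winning move.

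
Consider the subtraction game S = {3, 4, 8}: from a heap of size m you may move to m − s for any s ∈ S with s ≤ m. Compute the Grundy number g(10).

1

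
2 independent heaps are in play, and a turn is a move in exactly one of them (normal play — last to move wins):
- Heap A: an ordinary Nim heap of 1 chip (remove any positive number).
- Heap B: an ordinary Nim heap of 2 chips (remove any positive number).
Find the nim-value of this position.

3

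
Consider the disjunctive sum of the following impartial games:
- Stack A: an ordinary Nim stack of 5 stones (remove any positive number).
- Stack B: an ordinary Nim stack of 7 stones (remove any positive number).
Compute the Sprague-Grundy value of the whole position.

2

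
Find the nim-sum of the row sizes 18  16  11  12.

5

Nim-sum: 18 ^ 16 ^ 11 ^ 12 = 5.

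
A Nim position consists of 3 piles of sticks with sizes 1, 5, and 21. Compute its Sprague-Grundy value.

17

Compute the nim-sum pairwise:
1 ^ 5 = 4
4 ^ 21 = 17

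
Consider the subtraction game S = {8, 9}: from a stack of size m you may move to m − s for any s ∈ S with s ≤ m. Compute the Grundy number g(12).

1

Compute g(0), g(1), … for moves {8, 9}:
k:     0  1  2  3  4  5  6  7  8  9 10 11 12
g(k):  0  0  0  0  0  0  0  0  1  1  1  1  1
So g(12) = 1.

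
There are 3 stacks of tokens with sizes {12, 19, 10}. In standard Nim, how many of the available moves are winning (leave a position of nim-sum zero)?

1

Write each in binary and XOR column by column:
  01100  (12)
  10011  (19)
  01010  (10)
  -----
  10101  (21)
The overall nim-sum is X = 21. A stack of size p has a winning move iff p XOR X < p (reduce it to p XOR X).
  12: 12 XOR 21 = 25 ≥ 12 — no move.
  19: 19 XOR 21 = 6 < 19 — winning move (to 6).
  10: 10 XOR 21 = 31 ≥ 10 — no move.
That gives 1 winning move.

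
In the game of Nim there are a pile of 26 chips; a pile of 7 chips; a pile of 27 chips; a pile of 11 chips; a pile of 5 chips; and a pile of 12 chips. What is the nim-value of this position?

Compute the nim-sum pairwise:
26 ^ 7 = 29
29 ^ 27 = 6
6 ^ 11 = 13
13 ^ 5 = 8
8 ^ 12 = 4

4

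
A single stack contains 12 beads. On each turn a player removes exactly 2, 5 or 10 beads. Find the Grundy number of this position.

Build the Grundy sequence with g(k) = mex{g(k−s) : s ∈ {2, 5, 10}, s ≤ k}:
k:     0  1  2  3  4  5  6  7  8  9 10 11 12
g(k):  0  0  1  1  0  2  1  0  0  1  1  2  2
So g(12) = 2.

2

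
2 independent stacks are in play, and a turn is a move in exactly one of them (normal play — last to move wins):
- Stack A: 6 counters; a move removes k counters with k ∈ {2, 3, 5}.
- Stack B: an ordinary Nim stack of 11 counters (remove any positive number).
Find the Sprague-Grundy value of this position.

8

For stack A, compute g(0), g(1), … with moves {2, 3, 5}:
g(0) = mex{} = 0
g(1) = mex{} = 0
g(2) = mex{0} = 1
g(3) = mex{0} = 1
g(4) = mex{0,1} = 2
g(5) = mex{0,1} = 2
g(6) = mex{0,1,2} = 3
So g(6) = 3.
Stack B is a plain Nim stack of size 11, so its Grundy value is 11.
By the Sprague-Grundy theorem, the Grundy value of a sum of independent games is the XOR of the component values.
Combined value = 3 XOR 11 = 8.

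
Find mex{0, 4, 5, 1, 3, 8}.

The values 0, 1 are all present; 2 is the first non-negative integer missing from the set.

2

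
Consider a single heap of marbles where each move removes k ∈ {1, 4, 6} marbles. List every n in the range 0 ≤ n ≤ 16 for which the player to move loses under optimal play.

0, 2, 5, 7, 10, 12, 15

Build the Grundy sequence with g(k) = mex{g(k−s) : s ∈ {1, 4, 6}, s ≤ k}:
k:     0  1  2  3  4  5  6  7  8  9 10 11 12 13 14 15 16
g(k):  0  1  0  1  2  0  1  0  1  2  0  1  0  1  2  0  1
The P-positions (g = 0) in 0..16 are 0, 2, 5, 7, 10, 12, 15.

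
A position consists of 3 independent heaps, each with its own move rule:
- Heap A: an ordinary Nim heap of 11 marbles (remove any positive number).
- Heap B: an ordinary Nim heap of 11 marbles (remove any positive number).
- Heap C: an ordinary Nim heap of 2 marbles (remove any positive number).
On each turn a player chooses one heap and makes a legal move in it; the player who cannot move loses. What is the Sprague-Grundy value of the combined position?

2

Heap A is a plain Nim heap of size 11, so its Grundy value is 11.
Heap B is a plain Nim heap of size 11, so its Grundy value is 11.
Heap C is a plain Nim heap of size 2, so its Grundy value is 2.
By the Sprague-Grundy theorem, the Grundy value of a sum of independent games is the XOR of the component values.
Combined value = 11 ⊕ 11 ⊕ 2 = 2.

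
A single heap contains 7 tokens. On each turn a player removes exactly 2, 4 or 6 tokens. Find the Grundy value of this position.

Build the Grundy sequence with g(k) = mex{g(k−s) : s ∈ {2, 4, 6}, s ≤ k}:
k:     0  1  2  3  4  5  6  7
g(k):  0  0  1  1  2  2  3  3
So g(7) = 3.

3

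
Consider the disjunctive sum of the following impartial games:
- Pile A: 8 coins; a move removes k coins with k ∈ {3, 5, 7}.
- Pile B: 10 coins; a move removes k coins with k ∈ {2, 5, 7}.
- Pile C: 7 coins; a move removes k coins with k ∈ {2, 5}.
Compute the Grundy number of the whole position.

Build the Grundy sequence for pile A with g(k) = mex{g(k−s) : s ∈ {3, 5, 7}, s ≤ k}:
k:     0  1  2  3  4  5  6  7  8
g(k):  0  0  0  1  1  1  2  2  2
So g(8) = 2.
Grundy values for pile B (subtraction set {2, 5, 7}):
g(0) = mex{} = 0
g(1) = mex{} = 0
g(2) = mex{0} = 1
g(3) = mex{0} = 1
g(4) = mex{1} = 0
g(5) = mex{0,1} = 2
g(6) = mex{0} = 1
g(7) = mex{0,1,2} = 3
g(8) = mex{0,1} = 2
g(9) = mex{0,1,3} = 2
g(10) = mex{1,2} = 0
So g(10) = 0.
Grundy values for pile C (subtraction set {2, 5}):
g(0) = mex{} = 0
g(1) = mex{} = 0
g(2) = mex{0} = 1
g(3) = mex{0} = 1
g(4) = mex{1} = 0
g(5) = mex{0,1} = 2
g(6) = mex{0} = 1
g(7) = mex{1,2} = 0
So g(7) = 0.
The value of a disjunctive sum is the nim-sum of the parts.
Combined value = 2 XOR 0 XOR 0 = 2.

2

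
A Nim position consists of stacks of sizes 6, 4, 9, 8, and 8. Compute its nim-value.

11

Nim-sum: 6 ^ 4 ^ 9 ^ 8 ^ 8 = 11.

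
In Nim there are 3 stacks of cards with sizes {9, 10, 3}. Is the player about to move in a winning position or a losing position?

Nim-sum: 9 XOR 10 XOR 3 = 0.
The nim-sum is 0, so this is a P-position: the player to move is in a losing position under optimal play.

Losing position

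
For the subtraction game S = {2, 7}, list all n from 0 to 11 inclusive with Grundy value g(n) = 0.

0, 1, 4, 5, 9, 10

Compute g(0), g(1), … for moves {2, 7}:
g(0) = mex{} = 0
g(1) = mex{} = 0
g(2) = mex{0} = 1
g(3) = mex{0} = 1
g(4) = mex{1} = 0
g(5) = mex{1} = 0
g(6) = mex{0} = 1
g(7) = mex{0} = 1
g(8) = mex{0,1} = 2
g(9) = mex{1} = 0
g(10) = mex{1,2} = 0
g(11) = mex{0} = 1
The P-positions (g = 0) in 0..11 are 0, 1, 4, 5, 9, 10.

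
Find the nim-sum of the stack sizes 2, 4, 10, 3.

15

Nim-sum: 2 ⊕ 4 ⊕ 10 ⊕ 3 = 15.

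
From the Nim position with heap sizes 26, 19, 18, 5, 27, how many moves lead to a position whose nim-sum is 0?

1

Nim-sum: 26 ⊕ 19 ⊕ 18 ⊕ 5 ⊕ 27 = 5.
The overall nim-sum is X = 5. A heap of size p has a winning move iff p XOR X < p (reduce it to p XOR X).
  26: 26 XOR 5 = 31 ≥ 26 — no move.
  19: 19 XOR 5 = 22 ≥ 19 — no move.
  18: 18 XOR 5 = 23 ≥ 18 — no move.
  5: 5 XOR 5 = 0 < 5 — winning move (to 0).
  27: 27 XOR 5 = 30 ≥ 27 — no move.
That gives 1 winning move.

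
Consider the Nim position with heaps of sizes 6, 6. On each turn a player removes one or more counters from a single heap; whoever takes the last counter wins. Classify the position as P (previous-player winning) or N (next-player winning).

P-position

Compute the nim-sum pairwise:
6 ⊕ 6 = 0
The nim-sum is 0, so this is a P-position: the player to move is in a losing position under optimal play.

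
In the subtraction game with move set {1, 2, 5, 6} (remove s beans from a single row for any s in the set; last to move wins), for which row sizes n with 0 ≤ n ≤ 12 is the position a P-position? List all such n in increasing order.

0, 3, 7, 10

Grundy values for subtraction set {1, 2, 5, 6}:
k:     0  1  2  3  4  5  6  7  8  9 10 11 12
g(k):  0  1  2  0  1  2  3  0  1  2  0  1  2
The P-positions (g = 0) in 0..12 are 0, 3, 7, 10.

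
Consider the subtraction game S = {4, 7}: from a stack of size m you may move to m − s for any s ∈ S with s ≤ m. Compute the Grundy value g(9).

Build the Grundy sequence with g(k) = mex{g(k−s) : s ∈ {4, 7}, s ≤ k}:
g(0) = mex{} = 0
g(1) = mex{} = 0
g(2) = mex{} = 0
g(3) = mex{} = 0
g(4) = mex{0} = 1
g(5) = mex{0} = 1
g(6) = mex{0} = 1
g(7) = mex{0} = 1
g(8) = mex{0,1} = 2
g(9) = mex{0,1} = 2
So g(9) = 2.

2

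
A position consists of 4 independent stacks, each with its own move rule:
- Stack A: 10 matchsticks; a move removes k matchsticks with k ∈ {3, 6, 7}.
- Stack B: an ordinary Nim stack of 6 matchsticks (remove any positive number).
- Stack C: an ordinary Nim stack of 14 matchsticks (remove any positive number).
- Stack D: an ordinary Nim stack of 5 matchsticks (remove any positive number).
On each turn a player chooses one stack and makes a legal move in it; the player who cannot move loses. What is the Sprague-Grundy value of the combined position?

Grundy values for stack A (subtraction set {3, 6, 7}):
k:     0  1  2  3  4  5  6  7  8  9 10
g(k):  0  0  0  1  1  1  2  2  2  3  0
So g(10) = 0.
Stack B is a plain Nim stack of size 6, so its Grundy value is 6.
Stack C is a plain Nim stack of size 14, so its Grundy value is 14.
Stack D is a plain Nim stack of size 5, so its Grundy value is 5.
By the Sprague-Grundy theorem, the Grundy value of a sum of independent games is the XOR of the component values.
Combined value = 0 ⊕ 6 ⊕ 14 ⊕ 5 = 13.

13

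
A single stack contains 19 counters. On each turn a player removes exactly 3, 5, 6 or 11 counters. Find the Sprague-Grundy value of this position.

0

Build the Grundy sequence with g(k) = mex{g(k−s) : s ∈ {3, 5, 6, 11}, s ≤ k}:
k:     0  1  2  3  4  5  6  7  8  9 10 11 12 13 14 15 16 17 18 19
g(k):  0  0  0  1  1  1  2  2  2  0  0  3  1  1  4  2  2  0  0  0
So g(19) = 0.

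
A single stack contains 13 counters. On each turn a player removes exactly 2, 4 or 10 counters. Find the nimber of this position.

Compute g(0), g(1), … for moves {2, 4, 10}:
k:     0  1  2  3  4  5  6  7  8  9 10 11 12 13
g(k):  0  0  1  1  2  2  0  0  1  1  2  2  0  0
So g(13) = 0.

0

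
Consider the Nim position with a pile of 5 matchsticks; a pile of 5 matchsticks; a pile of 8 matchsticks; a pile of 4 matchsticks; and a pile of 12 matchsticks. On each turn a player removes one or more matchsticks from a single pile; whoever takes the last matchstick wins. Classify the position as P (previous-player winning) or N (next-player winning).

P-position

Compute the nim-sum pairwise:
5 ^ 5 = 0
0 ^ 8 = 8
8 ^ 4 = 12
12 ^ 12 = 0
The nim-sum is 0, so this is a P-position: the player to move is in a losing position under optimal play.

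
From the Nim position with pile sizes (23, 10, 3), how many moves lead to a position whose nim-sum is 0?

Compute the nim-sum pairwise:
23 ⊕ 10 = 29
29 ⊕ 3 = 30
The overall nim-sum is X = 30. A pile of size p has a winning move iff p XOR X < p (reduce it to p XOR X).
  23: 23 XOR 30 = 9 < 23 — winning move (to 9).
  10: 10 XOR 30 = 20 ≥ 10 — no move.
  3: 3 XOR 30 = 29 ≥ 3 — no move.
That gives 1 winning move.

1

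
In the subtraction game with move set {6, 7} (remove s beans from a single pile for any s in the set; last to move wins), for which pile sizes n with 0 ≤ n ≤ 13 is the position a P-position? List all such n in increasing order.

0, 1, 2, 3, 4, 5, 13

Build the Grundy sequence with g(k) = mex{g(k−s) : s ∈ {6, 7}, s ≤ k}:
g(0) = mex{} = 0
g(1) = mex{} = 0
g(2) = mex{} = 0
g(3) = mex{} = 0
g(4) = mex{} = 0
g(5) = mex{} = 0
g(6) = mex{0} = 1
g(7) = mex{0} = 1
g(8) = mex{0} = 1
g(9) = mex{0} = 1
g(10) = mex{0} = 1
g(11) = mex{0} = 1
g(12) = mex{0,1} = 2
g(13) = mex{1} = 0
The P-positions (g = 0) in 0..13 are 0, 1, 2, 3, 4, 5, 13.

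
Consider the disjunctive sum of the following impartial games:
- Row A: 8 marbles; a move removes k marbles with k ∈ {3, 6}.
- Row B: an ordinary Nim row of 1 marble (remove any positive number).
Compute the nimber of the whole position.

Build the Grundy sequence for row A with g(k) = mex{g(k−s) : s ∈ {3, 6}, s ≤ k}:
g(0) = mex{} = 0
g(1) = mex{} = 0
g(2) = mex{} = 0
g(3) = mex{0} = 1
g(4) = mex{0} = 1
g(5) = mex{0} = 1
g(6) = mex{0,1} = 2
g(7) = mex{0,1} = 2
g(8) = mex{0,1} = 2
So g(8) = 2.
Row B is a plain Nim row of size 1, so its Grundy value is 1.
The value of a disjunctive sum is the nim-sum of the parts.
Combined value = 2 ⊕ 1 = 3.

3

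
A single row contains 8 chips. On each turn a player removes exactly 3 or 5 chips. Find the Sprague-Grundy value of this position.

0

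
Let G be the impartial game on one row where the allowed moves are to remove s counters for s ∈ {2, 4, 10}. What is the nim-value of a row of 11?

2

Build the Grundy sequence with g(k) = mex{g(k−s) : s ∈ {2, 4, 10}, s ≤ k}:
k:     0  1  2  3  4  5  6  7  8  9 10 11
g(k):  0  0  1  1  2  2  0  0  1  1  2  2
So g(11) = 2.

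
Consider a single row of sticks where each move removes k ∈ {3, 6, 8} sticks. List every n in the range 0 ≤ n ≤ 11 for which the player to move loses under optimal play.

Build the Grundy sequence with g(k) = mex{g(k−s) : s ∈ {3, 6, 8}, s ≤ k}:
k:     0  1  2  3  4  5  6  7  8  9 10 11
g(k):  0  0  0  1  1  1  2  2  2  3  3  0
The P-positions (g = 0) in 0..11 are 0, 1, 2, 11.

0, 1, 2, 11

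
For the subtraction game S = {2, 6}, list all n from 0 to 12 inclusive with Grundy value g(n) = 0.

0, 1, 4, 5, 8, 9, 12

Compute g(0), g(1), … for moves {2, 6}:
k:     0  1  2  3  4  5  6  7  8  9 10 11 12
g(k):  0  0  1  1  0  0  1  1  0  0  1  1  0
The P-positions (g = 0) in 0..12 are 0, 1, 4, 5, 8, 9, 12.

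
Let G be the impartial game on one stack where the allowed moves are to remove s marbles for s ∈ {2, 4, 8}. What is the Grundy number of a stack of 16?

Compute g(0), g(1), … for moves {2, 4, 8}:
k:     0  1  2  3  4  5  6  7  8  9 10 11 12 13 14 15 16
g(k):  0  0  1  1  2  2  0  0  1  1  2  2  0  0  1  1  2
So g(16) = 2.

2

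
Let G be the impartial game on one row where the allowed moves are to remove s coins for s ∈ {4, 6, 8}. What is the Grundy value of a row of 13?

Build the Grundy sequence with g(k) = mex{g(k−s) : s ∈ {4, 6, 8}, s ≤ k}:
k:     0  1  2  3  4  5  6  7  8  9 10 11 12 13
g(k):  0  0  0  0  1  1  1  1  2  2  2  2  0  0
So g(13) = 0.

0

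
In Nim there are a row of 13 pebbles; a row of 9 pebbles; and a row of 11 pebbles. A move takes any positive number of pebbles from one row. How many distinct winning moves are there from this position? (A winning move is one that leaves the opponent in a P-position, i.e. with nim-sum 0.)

Nim-sum: 13 XOR 9 XOR 11 = 15.
The overall nim-sum is X = 15. A row of size p has a winning move iff p XOR X < p (reduce it to p XOR X).
  13: 13 XOR 15 = 2 < 13 — winning move (to 2).
  9: 9 XOR 15 = 6 < 9 — winning move (to 6).
  11: 11 XOR 15 = 4 < 11 — winning move (to 4).
That gives 3 winning moves.

3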